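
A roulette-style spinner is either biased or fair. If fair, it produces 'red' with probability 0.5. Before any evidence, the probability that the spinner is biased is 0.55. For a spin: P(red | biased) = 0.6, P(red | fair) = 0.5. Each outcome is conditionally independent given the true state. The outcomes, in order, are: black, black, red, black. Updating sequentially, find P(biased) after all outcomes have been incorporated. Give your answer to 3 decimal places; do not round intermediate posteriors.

After 'black': P(biased) = 0.4·0.5500 / (0.4·0.5500 + 0.5·0.4500) ≈ 0.4944
After 'black': P(biased) = 0.4·0.4944 / (0.4·0.4944 + 0.5·0.5056) ≈ 0.4389
After 'red': P(biased) = 0.6·0.4389 / (0.6·0.4389 + 0.5·0.5611) ≈ 0.4842
After 'black': P(biased) = 0.4·0.4842 / (0.4·0.4842 + 0.5·0.5158) ≈ 0.4289

0.429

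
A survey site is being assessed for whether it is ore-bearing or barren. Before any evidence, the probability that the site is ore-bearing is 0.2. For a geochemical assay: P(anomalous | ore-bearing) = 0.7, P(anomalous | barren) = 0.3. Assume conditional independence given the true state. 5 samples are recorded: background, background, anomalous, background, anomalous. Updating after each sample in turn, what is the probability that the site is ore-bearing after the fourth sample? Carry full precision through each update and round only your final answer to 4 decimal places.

0.0439

After 'background': P(ore) = 0.3·0.2000 / (0.3·0.2000 + 0.7·0.8000) ≈ 0.0968
After 'background': P(ore) = 0.3·0.0968 / (0.3·0.0968 + 0.7·0.9032) ≈ 0.0439
After 'anomalous': P(ore) = 0.7·0.0439 / (0.7·0.0439 + 0.3·0.9561) ≈ 0.0968
After 'background': P(ore) = 0.3·0.0968 / (0.3·0.0968 + 0.7·0.9032) ≈ 0.0439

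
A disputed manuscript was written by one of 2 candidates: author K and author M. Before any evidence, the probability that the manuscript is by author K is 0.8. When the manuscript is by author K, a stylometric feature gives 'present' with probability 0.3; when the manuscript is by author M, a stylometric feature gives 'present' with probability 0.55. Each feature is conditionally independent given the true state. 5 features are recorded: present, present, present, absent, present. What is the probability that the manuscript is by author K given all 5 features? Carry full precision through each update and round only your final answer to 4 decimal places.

0.3552

After 'present': P(author K) = 0.3·0.8000 / (0.3·0.8000 + 0.55·0.2000) ≈ 0.6857
After 'present': P(author K) = 0.3·0.6857 / (0.3·0.6857 + 0.55·0.3143) ≈ 0.5434
After 'present': P(author K) = 0.3·0.5434 / (0.3·0.5434 + 0.55·0.4566) ≈ 0.3936
After 'absent': P(author K) = 0.7·0.3936 / (0.7·0.3936 + 0.45·0.6064) ≈ 0.5024
After 'present': P(author K) = 0.3·0.5024 / (0.3·0.5024 + 0.55·0.4976) ≈ 0.3552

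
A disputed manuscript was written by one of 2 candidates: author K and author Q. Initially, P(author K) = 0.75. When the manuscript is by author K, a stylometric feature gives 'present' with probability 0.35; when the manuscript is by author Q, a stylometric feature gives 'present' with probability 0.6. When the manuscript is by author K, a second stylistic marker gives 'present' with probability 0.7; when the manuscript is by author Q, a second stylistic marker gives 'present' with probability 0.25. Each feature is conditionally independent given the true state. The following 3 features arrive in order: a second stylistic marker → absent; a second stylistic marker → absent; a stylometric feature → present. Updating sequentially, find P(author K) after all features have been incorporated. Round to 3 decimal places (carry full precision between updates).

0.219

After a second stylistic marker='absent': P(author K) = 0.3·0.7500 / (0.3·0.7500 + 0.75·0.2500) ≈ 0.5455
After a second stylistic marker='absent': P(author K) = 0.3·0.5455 / (0.3·0.5455 + 0.75·0.4545) ≈ 0.3243
After a stylometric feature='present': P(author K) = 0.35·0.3243 / (0.35·0.3243 + 0.6·0.6757) ≈ 0.2188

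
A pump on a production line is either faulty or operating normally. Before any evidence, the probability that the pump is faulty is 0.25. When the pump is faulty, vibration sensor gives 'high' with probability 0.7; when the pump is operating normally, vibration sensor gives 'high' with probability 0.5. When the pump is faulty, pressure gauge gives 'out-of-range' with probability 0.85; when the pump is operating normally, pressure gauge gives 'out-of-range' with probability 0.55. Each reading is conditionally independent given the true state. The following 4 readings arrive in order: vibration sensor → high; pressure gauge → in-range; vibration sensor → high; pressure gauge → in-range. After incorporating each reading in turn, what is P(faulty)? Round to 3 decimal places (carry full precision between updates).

0.068

After vibration sensor='high': P(faulty) = 0.7·0.2500 / (0.7·0.2500 + 0.5·0.7500) ≈ 0.3182
After pressure gauge='in-range': P(faulty) = 0.15·0.3182 / (0.15·0.3182 + 0.45·0.6818) ≈ 0.1346
After vibration sensor='high': P(faulty) = 0.7·0.1346 / (0.7·0.1346 + 0.5·0.8654) ≈ 0.1788
After pressure gauge='in-range': P(faulty) = 0.15·0.1788 / (0.15·0.1788 + 0.45·0.8212) ≈ 0.0677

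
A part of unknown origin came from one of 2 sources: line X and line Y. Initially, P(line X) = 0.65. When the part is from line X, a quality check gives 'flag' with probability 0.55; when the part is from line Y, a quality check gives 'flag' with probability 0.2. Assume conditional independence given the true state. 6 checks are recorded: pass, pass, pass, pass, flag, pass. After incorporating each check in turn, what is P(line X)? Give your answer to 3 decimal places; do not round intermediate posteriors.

Apply Bayes' rule sequentially, carrying P(line X) forward.
After 'pass': P(line X) = 0.45·0.6500 / (0.45·0.6500 + 0.8·0.3500) ≈ 0.5109
After 'pass': P(line X) = 0.45·0.5109 / (0.45·0.5109 + 0.8·0.4891) ≈ 0.3701
After 'pass': P(line X) = 0.45·0.3701 / (0.45·0.3701 + 0.8·0.6299) ≈ 0.2484
After 'pass': P(line X) = 0.45·0.2484 / (0.45·0.2484 + 0.8·0.7516) ≈ 0.1568
After 'flag': P(line X) = 0.55·0.1568 / (0.55·0.1568 + 0.2·0.8432) ≈ 0.3383
After 'pass': P(line X) = 0.45·0.3383 / (0.45·0.3383 + 0.8·0.6617) ≈ 0.2234

0.223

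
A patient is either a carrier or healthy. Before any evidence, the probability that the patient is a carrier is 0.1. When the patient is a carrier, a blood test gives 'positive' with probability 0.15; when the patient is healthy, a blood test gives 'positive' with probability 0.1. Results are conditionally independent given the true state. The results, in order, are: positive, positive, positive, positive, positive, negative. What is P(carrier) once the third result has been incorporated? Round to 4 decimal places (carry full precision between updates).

After 'positive': P(carrier) = 0.15·0.1000 / (0.15·0.1000 + 0.1·0.9000) ≈ 0.1429
After 'positive': P(carrier) = 0.15·0.1429 / (0.15·0.1429 + 0.1·0.8571) ≈ 0.2000
After 'positive': P(carrier) = 0.15·0.2000 / (0.15·0.2000 + 0.1·0.8000) ≈ 0.2727

0.2727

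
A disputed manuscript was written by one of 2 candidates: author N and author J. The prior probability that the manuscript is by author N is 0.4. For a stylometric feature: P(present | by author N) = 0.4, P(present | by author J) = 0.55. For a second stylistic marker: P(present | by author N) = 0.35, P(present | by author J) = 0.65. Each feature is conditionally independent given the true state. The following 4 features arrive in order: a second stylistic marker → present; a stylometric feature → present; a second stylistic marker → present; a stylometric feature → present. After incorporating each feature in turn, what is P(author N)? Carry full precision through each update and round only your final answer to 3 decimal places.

After a second stylistic marker='present': P(author N) = 0.35·0.4000 / (0.35·0.4000 + 0.65·0.6000) ≈ 0.2642
After a stylometric feature='present': P(author N) = 0.4·0.2642 / (0.4·0.2642 + 0.55·0.7358) ≈ 0.2070
After a second stylistic marker='present': P(author N) = 0.35·0.2070 / (0.35·0.2070 + 0.65·0.7930) ≈ 0.1233
After a stylometric feature='present': P(author N) = 0.4·0.1233 / (0.4·0.1233 + 0.55·0.8767) ≈ 0.0928

0.093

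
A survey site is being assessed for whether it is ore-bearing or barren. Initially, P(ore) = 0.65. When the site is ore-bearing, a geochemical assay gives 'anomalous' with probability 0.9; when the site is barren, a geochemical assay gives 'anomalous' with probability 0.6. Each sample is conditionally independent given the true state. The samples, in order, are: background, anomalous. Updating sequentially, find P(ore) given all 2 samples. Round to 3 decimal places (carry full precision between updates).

0.411

After 'background': P(ore) = 0.1·0.6500 / (0.1·0.6500 + 0.4·0.3500) ≈ 0.3171
After 'anomalous': P(ore) = 0.9·0.3171 / (0.9·0.3171 + 0.6·0.6829) ≈ 0.4105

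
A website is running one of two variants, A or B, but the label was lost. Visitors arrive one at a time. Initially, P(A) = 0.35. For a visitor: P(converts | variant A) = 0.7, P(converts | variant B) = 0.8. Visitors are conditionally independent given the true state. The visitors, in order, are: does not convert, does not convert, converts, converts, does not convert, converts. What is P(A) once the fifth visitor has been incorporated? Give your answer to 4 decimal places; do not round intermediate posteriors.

0.5818

Apply Bayes' rule sequentially, carrying P(A) forward.
After 'does not convert': P(A) = 0.3·0.3500 / (0.3·0.3500 + 0.2·0.6500) ≈ 0.4468
After 'does not convert': P(A) = 0.3·0.4468 / (0.3·0.4468 + 0.2·0.5532) ≈ 0.5478
After 'converts': P(A) = 0.7·0.5478 / (0.7·0.5478 + 0.8·0.4522) ≈ 0.5146
After 'converts': P(A) = 0.7·0.5146 / (0.7·0.5146 + 0.8·0.4854) ≈ 0.4812
After 'does not convert': P(A) = 0.3·0.4812 / (0.3·0.4812 + 0.2·0.5188) ≈ 0.5818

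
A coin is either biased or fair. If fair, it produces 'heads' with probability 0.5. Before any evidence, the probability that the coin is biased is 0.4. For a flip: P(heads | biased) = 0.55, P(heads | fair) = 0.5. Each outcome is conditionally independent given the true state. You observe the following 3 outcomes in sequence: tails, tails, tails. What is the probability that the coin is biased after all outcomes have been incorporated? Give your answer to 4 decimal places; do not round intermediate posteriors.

Apply Bayes' rule sequentially, carrying P(biased) forward.
After 'tails': P(biased) = 0.45·0.4000 / (0.45·0.4000 + 0.5·0.6000) ≈ 0.3750
After 'tails': P(biased) = 0.45·0.3750 / (0.45·0.3750 + 0.5·0.6250) ≈ 0.3506
After 'tails': P(biased) = 0.45·0.3506 / (0.45·0.3506 + 0.5·0.6494) ≈ 0.3271

0.3271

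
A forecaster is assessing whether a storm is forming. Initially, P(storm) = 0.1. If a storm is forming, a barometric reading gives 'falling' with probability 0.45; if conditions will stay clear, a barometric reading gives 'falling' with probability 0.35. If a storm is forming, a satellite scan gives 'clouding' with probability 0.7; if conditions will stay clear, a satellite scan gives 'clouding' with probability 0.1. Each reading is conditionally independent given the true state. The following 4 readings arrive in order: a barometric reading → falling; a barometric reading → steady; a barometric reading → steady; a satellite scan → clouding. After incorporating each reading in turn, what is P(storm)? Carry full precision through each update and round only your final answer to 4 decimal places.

After a barometric reading='falling': P(storm) = 0.45·0.1000 / (0.45·0.1000 + 0.35·0.9000) ≈ 0.1250
After a barometric reading='steady': P(storm) = 0.55·0.1250 / (0.55·0.1250 + 0.65·0.8750) ≈ 0.1078
After a barometric reading='steady': P(storm) = 0.55·0.1078 / (0.55·0.1078 + 0.65·0.8922) ≈ 0.0928
After a satellite scan='clouding': P(storm) = 0.7·0.0928 / (0.7·0.0928 + 0.1·0.9072) ≈ 0.4172

0.4172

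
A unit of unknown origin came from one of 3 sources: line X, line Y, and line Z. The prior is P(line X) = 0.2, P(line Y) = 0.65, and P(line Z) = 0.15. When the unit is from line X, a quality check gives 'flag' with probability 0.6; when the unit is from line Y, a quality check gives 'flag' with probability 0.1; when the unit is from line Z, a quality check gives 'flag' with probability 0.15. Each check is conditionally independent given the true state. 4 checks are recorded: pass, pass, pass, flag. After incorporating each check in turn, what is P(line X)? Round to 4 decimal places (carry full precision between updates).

Apply Bayes' rule sequentially, carrying P(line X) forward.
After 'pass': normaliser = 0.4·0.2000 + 0.9·0.6500 + 0.85·0.1500; P(line X) ≈ 0.1009, P(line Y) ≈ 0.7382, P(line Z) ≈ 0.1609
After 'pass': normaliser = 0.4·0.1009 + 0.9·0.7382 + 0.85·0.1609; P(line X) ≈ 0.0480, P(line Y) ≈ 0.7895, P(line Z) ≈ 0.1625
After 'pass': normaliser = 0.4·0.0480 + 0.9·0.7895 + 0.85·0.1625; P(line X) ≈ 0.0221, P(line Y) ≈ 0.8187, P(line Z) ≈ 0.1592
After 'flag': normaliser = 0.6·0.0221 + 0.1·0.8187 + 0.15·0.1592; P(line X) ≈ 0.1115, P(line Y) ≈ 0.6879, P(line Z) ≈ 0.2006

0.1115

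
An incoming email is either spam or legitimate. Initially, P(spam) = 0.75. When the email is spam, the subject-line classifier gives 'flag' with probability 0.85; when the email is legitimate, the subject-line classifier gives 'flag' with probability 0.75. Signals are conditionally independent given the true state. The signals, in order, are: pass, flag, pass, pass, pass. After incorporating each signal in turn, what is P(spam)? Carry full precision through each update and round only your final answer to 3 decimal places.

After 'pass': P(spam) = 0.15·0.7500 / (0.15·0.7500 + 0.25·0.2500) ≈ 0.6429
After 'flag': P(spam) = 0.85·0.6429 / (0.85·0.6429 + 0.75·0.3571) ≈ 0.6711
After 'pass': P(spam) = 0.15·0.6711 / (0.15·0.6711 + 0.25·0.3289) ≈ 0.5504
After 'pass': P(spam) = 0.15·0.5504 / (0.15·0.5504 + 0.25·0.4496) ≈ 0.4234
After 'pass': P(spam) = 0.15·0.4234 / (0.15·0.4234 + 0.25·0.5766) ≈ 0.3059

0.306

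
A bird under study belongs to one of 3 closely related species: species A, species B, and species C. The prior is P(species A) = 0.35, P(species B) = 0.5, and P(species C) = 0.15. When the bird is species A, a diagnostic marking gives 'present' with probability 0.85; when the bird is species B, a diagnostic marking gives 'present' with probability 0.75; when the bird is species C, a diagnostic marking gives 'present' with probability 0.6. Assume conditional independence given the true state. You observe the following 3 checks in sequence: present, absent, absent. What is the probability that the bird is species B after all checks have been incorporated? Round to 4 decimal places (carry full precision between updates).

After 'present': normaliser = 0.85·0.3500 + 0.75·0.5000 + 0.6·0.1500; P(species A) ≈ 0.3902, P(species B) ≈ 0.4918, P(species C) ≈ 0.1180
After 'absent': normaliser = 0.15·0.3902 + 0.25·0.4918 + 0.4·0.1180; P(species A) ≈ 0.2559, P(species B) ≈ 0.5376, P(species C) ≈ 0.2065
After 'absent': normaliser = 0.15·0.2559 + 0.25·0.5376 + 0.4·0.2065; P(species A) ≈ 0.1503, P(species B) ≈ 0.5263, P(species C) ≈ 0.3234

0.5263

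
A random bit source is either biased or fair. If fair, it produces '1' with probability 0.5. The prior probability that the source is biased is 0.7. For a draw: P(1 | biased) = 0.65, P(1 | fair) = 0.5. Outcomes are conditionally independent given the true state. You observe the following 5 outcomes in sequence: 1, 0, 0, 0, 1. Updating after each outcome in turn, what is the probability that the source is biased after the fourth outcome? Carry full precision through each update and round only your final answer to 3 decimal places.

Each posterior becomes the prior for the next update.
After '1': P(biased) = 0.65·0.7000 / (0.65·0.7000 + 0.5·0.3000) ≈ 0.7521
After '0': P(biased) = 0.35·0.7521 / (0.35·0.7521 + 0.5·0.2479) ≈ 0.6798
After '0': P(biased) = 0.35·0.6798 / (0.35·0.6798 + 0.5·0.3202) ≈ 0.5978
After '0': P(biased) = 0.35·0.5978 / (0.35·0.5978 + 0.5·0.4022) ≈ 0.5099

0.510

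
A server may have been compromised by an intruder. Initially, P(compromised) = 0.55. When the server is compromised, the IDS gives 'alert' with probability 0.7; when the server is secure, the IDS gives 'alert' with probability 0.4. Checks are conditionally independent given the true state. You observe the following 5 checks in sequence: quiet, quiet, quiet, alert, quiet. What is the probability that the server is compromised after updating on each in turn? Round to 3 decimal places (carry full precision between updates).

After 'quiet': P(compromised) = 0.3·0.5500 / (0.3·0.5500 + 0.6·0.4500) ≈ 0.3793
After 'quiet': P(compromised) = 0.3·0.3793 / (0.3·0.3793 + 0.6·0.6207) ≈ 0.2340
After 'quiet': P(compromised) = 0.3·0.2340 / (0.3·0.2340 + 0.6·0.7660) ≈ 0.1325
After 'alert': P(compromised) = 0.7·0.1325 / (0.7·0.1325 + 0.4·0.8675) ≈ 0.2110
After 'quiet': P(compromised) = 0.3·0.2110 / (0.3·0.2110 + 0.6·0.7890) ≈ 0.1179

0.118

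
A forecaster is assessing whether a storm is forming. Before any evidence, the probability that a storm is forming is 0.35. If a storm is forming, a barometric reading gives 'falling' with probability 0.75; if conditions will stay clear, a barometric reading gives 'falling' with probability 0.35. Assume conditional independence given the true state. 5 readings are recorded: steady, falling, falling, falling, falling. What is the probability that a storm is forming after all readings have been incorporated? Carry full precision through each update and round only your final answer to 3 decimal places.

After 'steady': P(storm) = 0.25·0.3500 / (0.25·0.3500 + 0.65·0.6500) ≈ 0.1716
After 'falling': P(storm) = 0.75·0.1716 / (0.75·0.1716 + 0.35·0.8284) ≈ 0.3074
After 'falling': P(storm) = 0.75·0.3074 / (0.75·0.3074 + 0.35·0.6926) ≈ 0.4874
After 'falling': P(storm) = 0.75·0.4874 / (0.75·0.4874 + 0.35·0.5126) ≈ 0.6708
After 'falling': P(storm) = 0.75·0.6708 / (0.75·0.6708 + 0.35·0.3292) ≈ 0.8137

0.814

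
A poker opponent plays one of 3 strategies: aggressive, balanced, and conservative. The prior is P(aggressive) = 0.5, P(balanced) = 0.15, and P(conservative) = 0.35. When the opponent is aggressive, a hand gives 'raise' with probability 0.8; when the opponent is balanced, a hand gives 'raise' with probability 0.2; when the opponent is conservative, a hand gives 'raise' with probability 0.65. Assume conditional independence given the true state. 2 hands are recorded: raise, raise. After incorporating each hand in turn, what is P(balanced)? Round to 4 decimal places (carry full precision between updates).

0.0127

Apply Bayes' rule sequentially, carrying P(balanced) forward.
After 'raise': normaliser = 0.8·0.5000 + 0.2·0.1500 + 0.65·0.3500; P(aggressive) ≈ 0.6084, P(balanced) ≈ 0.0456, P(conservative) ≈ 0.3460
After 'raise': normaliser = 0.8·0.6084 + 0.2·0.0456 + 0.65·0.3460; P(aggressive) ≈ 0.6753, P(balanced) ≈ 0.0127, P(conservative) ≈ 0.3121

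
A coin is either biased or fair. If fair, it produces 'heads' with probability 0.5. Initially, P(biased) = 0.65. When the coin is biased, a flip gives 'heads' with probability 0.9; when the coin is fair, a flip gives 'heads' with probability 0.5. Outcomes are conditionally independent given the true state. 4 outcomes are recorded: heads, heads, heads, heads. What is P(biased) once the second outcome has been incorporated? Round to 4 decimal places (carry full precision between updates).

0.8575

After 'heads': P(biased) = 0.9·0.6500 / (0.9·0.6500 + 0.5·0.3500) ≈ 0.7697
After 'heads': P(biased) = 0.9·0.7697 / (0.9·0.7697 + 0.5·0.2303) ≈ 0.8575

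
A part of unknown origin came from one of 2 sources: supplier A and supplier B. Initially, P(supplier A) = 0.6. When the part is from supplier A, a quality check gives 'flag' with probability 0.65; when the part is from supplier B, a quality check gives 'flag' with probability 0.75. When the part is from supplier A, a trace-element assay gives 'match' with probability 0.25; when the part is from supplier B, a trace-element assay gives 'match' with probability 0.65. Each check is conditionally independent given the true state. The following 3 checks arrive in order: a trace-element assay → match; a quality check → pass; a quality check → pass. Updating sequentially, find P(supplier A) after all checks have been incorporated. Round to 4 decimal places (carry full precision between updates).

Each posterior becomes the prior for the next update.
After a trace-element assay='match': P(supplier A) = 0.25·0.6000 / (0.25·0.6000 + 0.65·0.4000) ≈ 0.3659
After a quality check='pass': P(supplier A) = 0.35·0.3659 / (0.35·0.3659 + 0.25·0.6341) ≈ 0.4468
After a quality check='pass': P(supplier A) = 0.35·0.4468 / (0.35·0.4468 + 0.25·0.5532) ≈ 0.5307

0.5307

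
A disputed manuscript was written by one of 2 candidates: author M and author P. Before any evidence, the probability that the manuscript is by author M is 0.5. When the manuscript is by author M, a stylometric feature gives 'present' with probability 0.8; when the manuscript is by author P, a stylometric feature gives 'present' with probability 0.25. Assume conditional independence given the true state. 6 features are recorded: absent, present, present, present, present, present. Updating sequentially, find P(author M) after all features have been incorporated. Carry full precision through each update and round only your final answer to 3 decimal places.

Apply Bayes' rule sequentially, carrying P(author M) forward.
After 'absent': P(author M) = 0.2·0.5000 / (0.2·0.5000 + 0.75·0.5000) ≈ 0.2105
After 'present': P(author M) = 0.8·0.2105 / (0.8·0.2105 + 0.25·0.7895) ≈ 0.4604
After 'present': P(author M) = 0.8·0.4604 / (0.8·0.4604 + 0.25·0.5396) ≈ 0.7320
After 'present': P(author M) = 0.8·0.7320 / (0.8·0.7320 + 0.25·0.2680) ≈ 0.8973
After 'present': P(author M) = 0.8·0.8973 / (0.8·0.8973 + 0.25·0.1027) ≈ 0.9655
After 'present': P(author M) = 0.8·0.9655 / (0.8·0.9655 + 0.25·0.0345) ≈ 0.9889

0.989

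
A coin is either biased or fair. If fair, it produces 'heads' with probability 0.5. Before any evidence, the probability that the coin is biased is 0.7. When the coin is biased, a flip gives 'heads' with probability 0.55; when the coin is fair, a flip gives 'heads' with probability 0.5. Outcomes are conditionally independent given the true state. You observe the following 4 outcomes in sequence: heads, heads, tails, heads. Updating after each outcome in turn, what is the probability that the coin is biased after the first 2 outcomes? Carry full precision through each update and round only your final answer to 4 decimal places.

After 'heads': P(biased) = 0.55·0.7000 / (0.55·0.7000 + 0.5·0.3000) ≈ 0.7196
After 'heads': P(biased) = 0.55·0.7196 / (0.55·0.7196 + 0.5·0.2804) ≈ 0.7384

0.7384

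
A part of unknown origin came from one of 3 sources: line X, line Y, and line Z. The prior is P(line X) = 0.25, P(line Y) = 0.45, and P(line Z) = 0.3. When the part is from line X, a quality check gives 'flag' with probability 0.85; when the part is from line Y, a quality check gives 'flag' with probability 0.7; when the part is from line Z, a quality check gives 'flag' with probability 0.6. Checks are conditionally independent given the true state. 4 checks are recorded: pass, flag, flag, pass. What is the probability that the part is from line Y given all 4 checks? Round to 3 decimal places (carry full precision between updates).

After 'pass': normaliser = 0.15·0.2500 + 0.3·0.4500 + 0.4·0.3000; P(line X) ≈ 0.1282, P(line Y) ≈ 0.4615, P(line Z) ≈ 0.4103
After 'flag': normaliser = 0.85·0.1282 + 0.7·0.4615 + 0.6·0.4103; P(line X) ≈ 0.1607, P(line Y) ≈ 0.4764, P(line Z) ≈ 0.3629
After 'flag': normaliser = 0.85·0.1607 + 0.7·0.4764 + 0.6·0.3629; P(line X) ≈ 0.1986, P(line Y) ≈ 0.4848, P(line Z) ≈ 0.3166
After 'pass': normaliser = 0.15·0.1986 + 0.3·0.4848 + 0.4·0.3166; P(line X) ≈ 0.0987, P(line Y) ≈ 0.4818, P(line Z) ≈ 0.4195

0.482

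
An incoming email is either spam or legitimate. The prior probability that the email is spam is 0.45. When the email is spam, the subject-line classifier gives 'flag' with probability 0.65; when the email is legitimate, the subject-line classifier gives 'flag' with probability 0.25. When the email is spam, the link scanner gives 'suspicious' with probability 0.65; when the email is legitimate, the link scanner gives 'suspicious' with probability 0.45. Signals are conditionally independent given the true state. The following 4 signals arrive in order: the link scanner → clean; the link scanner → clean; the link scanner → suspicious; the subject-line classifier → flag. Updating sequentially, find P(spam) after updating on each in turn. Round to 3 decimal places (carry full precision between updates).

0.554

After the link scanner='clean': P(spam) = 0.35·0.4500 / (0.35·0.4500 + 0.55·0.5500) ≈ 0.3424
After the link scanner='clean': P(spam) = 0.35·0.3424 / (0.35·0.3424 + 0.55·0.6576) ≈ 0.2489
After the link scanner='suspicious': P(spam) = 0.65·0.2489 / (0.65·0.2489 + 0.45·0.7511) ≈ 0.3237
After the subject-line classifier='flag': P(spam) = 0.65·0.3237 / (0.65·0.3237 + 0.25·0.6763) ≈ 0.5544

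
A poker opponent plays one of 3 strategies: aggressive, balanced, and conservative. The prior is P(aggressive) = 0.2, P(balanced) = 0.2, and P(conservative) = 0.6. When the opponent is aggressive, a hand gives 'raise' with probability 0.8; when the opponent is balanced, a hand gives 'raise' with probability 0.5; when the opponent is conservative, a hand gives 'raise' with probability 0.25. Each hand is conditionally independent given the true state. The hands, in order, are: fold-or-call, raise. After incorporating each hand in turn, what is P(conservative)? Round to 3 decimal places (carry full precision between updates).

After 'fold-or-call': normaliser = 0.2·0.2000 + 0.5·0.2000 + 0.75·0.6000; P(aggressive) ≈ 0.0678, P(balanced) ≈ 0.1695, P(conservative) ≈ 0.7627
After 'raise': normaliser = 0.8·0.0678 + 0.5·0.1695 + 0.25·0.7627; P(aggressive) ≈ 0.1645, P(balanced) ≈ 0.2571, P(conservative) ≈ 0.5784

0.578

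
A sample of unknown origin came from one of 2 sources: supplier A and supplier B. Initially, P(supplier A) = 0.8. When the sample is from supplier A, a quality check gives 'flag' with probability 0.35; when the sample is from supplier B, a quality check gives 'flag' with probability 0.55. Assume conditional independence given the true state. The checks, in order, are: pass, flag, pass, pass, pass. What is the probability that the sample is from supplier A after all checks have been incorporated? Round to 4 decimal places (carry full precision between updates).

Apply Bayes' rule sequentially, carrying P(supplier A) forward.
After 'pass': P(supplier A) = 0.65·0.8000 / (0.65·0.8000 + 0.45·0.2000) ≈ 0.8525
After 'flag': P(supplier A) = 0.35·0.8525 / (0.35·0.8525 + 0.55·0.1475) ≈ 0.7862
After 'pass': P(supplier A) = 0.65·0.7862 / (0.65·0.7862 + 0.45·0.2138) ≈ 0.8415
After 'pass': P(supplier A) = 0.65·0.8415 / (0.65·0.8415 + 0.45·0.1585) ≈ 0.8847
After 'pass': P(supplier A) = 0.65·0.8847 / (0.65·0.8847 + 0.45·0.1153) ≈ 0.9172

0.9172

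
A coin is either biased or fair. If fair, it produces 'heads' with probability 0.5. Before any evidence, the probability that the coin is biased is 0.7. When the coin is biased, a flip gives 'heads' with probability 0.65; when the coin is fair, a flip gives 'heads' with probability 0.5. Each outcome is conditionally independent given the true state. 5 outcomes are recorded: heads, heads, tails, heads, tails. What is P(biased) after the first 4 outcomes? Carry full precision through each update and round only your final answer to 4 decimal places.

0.7821

After 'heads': P(biased) = 0.65·0.7000 / (0.65·0.7000 + 0.5·0.3000) ≈ 0.7521
After 'heads': P(biased) = 0.65·0.7521 / (0.65·0.7521 + 0.5·0.2479) ≈ 0.7977
After 'tails': P(biased) = 0.35·0.7977 / (0.35·0.7977 + 0.5·0.2023) ≈ 0.7341
After 'heads': P(biased) = 0.65·0.7341 / (0.65·0.7341 + 0.5·0.2659) ≈ 0.7821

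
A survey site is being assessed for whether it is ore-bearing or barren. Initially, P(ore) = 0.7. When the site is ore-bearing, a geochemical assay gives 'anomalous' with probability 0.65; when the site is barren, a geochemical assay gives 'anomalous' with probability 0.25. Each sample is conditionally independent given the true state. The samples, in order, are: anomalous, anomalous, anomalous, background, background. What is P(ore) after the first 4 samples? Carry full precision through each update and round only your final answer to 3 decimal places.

After 'anomalous': P(ore) = 0.65·0.7000 / (0.65·0.7000 + 0.25·0.3000) ≈ 0.8585
After 'anomalous': P(ore) = 0.65·0.8585 / (0.65·0.8585 + 0.25·0.1415) ≈ 0.9404
After 'anomalous': P(ore) = 0.65·0.9404 / (0.65·0.9404 + 0.25·0.0596) ≈ 0.9762
After 'background': P(ore) = 0.35·0.9762 / (0.35·0.9762 + 0.75·0.0238) ≈ 0.9503

0.950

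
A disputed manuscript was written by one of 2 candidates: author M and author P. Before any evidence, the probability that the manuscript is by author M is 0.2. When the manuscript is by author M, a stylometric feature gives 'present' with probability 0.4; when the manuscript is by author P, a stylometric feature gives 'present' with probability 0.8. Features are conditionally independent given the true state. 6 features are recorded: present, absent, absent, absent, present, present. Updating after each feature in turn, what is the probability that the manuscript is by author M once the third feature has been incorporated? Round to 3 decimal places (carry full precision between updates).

0.529

After 'present': P(author M) = 0.4·0.2000 / (0.4·0.2000 + 0.8·0.8000) ≈ 0.1111
After 'absent': P(author M) = 0.6·0.1111 / (0.6·0.1111 + 0.2·0.8889) ≈ 0.2727
After 'absent': P(author M) = 0.6·0.2727 / (0.6·0.2727 + 0.2·0.7273) ≈ 0.5294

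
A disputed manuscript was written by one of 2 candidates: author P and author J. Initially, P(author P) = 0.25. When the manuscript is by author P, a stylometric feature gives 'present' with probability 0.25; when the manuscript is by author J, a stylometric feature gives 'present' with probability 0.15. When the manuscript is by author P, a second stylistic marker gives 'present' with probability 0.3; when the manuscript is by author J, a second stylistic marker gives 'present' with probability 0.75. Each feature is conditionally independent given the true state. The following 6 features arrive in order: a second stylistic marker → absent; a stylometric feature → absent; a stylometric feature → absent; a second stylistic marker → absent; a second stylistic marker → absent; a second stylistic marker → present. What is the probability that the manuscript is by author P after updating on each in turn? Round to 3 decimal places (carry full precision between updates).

0.695

After a second stylistic marker='absent': P(author P) = 0.7·0.2500 / (0.7·0.2500 + 0.25·0.7500) ≈ 0.4828
After a stylometric feature='absent': P(author P) = 0.75·0.4828 / (0.75·0.4828 + 0.85·0.5172) ≈ 0.4516
After a stylometric feature='absent': P(author P) = 0.75·0.4516 / (0.75·0.4516 + 0.85·0.5484) ≈ 0.4208
After a second stylistic marker='absent': P(author P) = 0.7·0.4208 / (0.7·0.4208 + 0.25·0.5792) ≈ 0.6705
After a second stylistic marker='absent': P(author P) = 0.7·0.6705 / (0.7·0.6705 + 0.25·0.3295) ≈ 0.8507
After a second stylistic marker='present': P(author P) = 0.3·0.8507 / (0.3·0.8507 + 0.75·0.1493) ≈ 0.6950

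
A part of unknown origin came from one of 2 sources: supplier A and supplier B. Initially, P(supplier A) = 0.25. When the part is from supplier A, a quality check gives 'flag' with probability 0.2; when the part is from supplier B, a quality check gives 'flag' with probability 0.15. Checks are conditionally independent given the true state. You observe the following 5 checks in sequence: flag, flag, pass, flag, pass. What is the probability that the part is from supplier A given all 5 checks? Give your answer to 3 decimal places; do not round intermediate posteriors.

Each posterior becomes the prior for the next update.
After 'flag': P(supplier A) = 0.2·0.2500 / (0.2·0.2500 + 0.15·0.7500) ≈ 0.3077
After 'flag': P(supplier A) = 0.2·0.3077 / (0.2·0.3077 + 0.15·0.6923) ≈ 0.3721
After 'pass': P(supplier A) = 0.8·0.3721 / (0.8·0.3721 + 0.85·0.6279) ≈ 0.3580
After 'flag': P(supplier A) = 0.2·0.3580 / (0.2·0.3580 + 0.15·0.6420) ≈ 0.4265
After 'pass': P(supplier A) = 0.8·0.4265 / (0.8·0.4265 + 0.85·0.5735) ≈ 0.4117

0.412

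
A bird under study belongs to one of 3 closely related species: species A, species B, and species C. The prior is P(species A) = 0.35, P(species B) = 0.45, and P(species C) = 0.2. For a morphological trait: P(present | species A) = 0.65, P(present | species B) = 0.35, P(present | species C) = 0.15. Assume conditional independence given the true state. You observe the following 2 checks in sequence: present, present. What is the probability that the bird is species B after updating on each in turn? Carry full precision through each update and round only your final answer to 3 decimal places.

After 'present': normaliser = 0.65·0.3500 + 0.35·0.4500 + 0.15·0.2000; P(species A) ≈ 0.5482, P(species B) ≈ 0.3795, P(species C) ≈ 0.0723
After 'present': normaliser = 0.65·0.5482 + 0.35·0.3795 + 0.15·0.0723; P(species A) ≈ 0.7127, P(species B) ≈ 0.2657, P(species C) ≈ 0.0217

0.266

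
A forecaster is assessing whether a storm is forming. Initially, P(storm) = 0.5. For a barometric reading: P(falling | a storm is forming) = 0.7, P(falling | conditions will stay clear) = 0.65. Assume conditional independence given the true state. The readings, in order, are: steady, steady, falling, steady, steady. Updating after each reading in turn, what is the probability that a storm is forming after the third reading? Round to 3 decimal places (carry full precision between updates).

After 'steady': P(storm) = 0.3·0.5000 / (0.3·0.5000 + 0.35·0.5000) ≈ 0.4615
After 'steady': P(storm) = 0.3·0.4615 / (0.3·0.4615 + 0.35·0.5385) ≈ 0.4235
After 'falling': P(storm) = 0.7·0.4235 / (0.7·0.4235 + 0.65·0.5765) ≈ 0.4417

0.442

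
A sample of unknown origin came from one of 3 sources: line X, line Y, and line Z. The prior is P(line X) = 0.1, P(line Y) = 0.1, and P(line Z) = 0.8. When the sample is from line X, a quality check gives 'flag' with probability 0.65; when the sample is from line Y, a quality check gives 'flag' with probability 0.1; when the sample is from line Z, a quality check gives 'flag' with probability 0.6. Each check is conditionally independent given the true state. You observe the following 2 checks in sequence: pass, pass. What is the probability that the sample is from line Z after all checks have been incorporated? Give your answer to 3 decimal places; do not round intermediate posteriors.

After 'pass': normaliser = 0.35·0.1000 + 0.9·0.1000 + 0.4·0.8000; P(line X) ≈ 0.0787, P(line Y) ≈ 0.2022, P(line Z) ≈ 0.7191
After 'pass': normaliser = 0.35·0.0787 + 0.9·0.2022 + 0.4·0.7191; P(line X) ≈ 0.0554, P(line Y) ≈ 0.3661, P(line Z) ≈ 0.5785

0.579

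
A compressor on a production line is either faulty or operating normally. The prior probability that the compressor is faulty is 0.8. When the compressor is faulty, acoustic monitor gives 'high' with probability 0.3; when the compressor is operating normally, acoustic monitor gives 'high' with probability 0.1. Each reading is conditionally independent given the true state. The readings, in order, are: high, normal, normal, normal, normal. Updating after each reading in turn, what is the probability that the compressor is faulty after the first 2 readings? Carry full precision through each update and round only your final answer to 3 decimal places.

0.903

Each posterior becomes the prior for the next update.
After 'high': P(faulty) = 0.3·0.8000 / (0.3·0.8000 + 0.1·0.2000) ≈ 0.9231
After 'normal': P(faulty) = 0.7·0.9231 / (0.7·0.9231 + 0.9·0.0769) ≈ 0.9032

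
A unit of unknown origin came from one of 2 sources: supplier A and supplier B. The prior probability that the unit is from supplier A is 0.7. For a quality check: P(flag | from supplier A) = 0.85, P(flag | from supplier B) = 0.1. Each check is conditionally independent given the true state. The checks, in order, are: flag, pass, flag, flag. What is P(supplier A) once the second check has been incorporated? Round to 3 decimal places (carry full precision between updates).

0.768

After 'flag': P(supplier A) = 0.85·0.7000 / (0.85·0.7000 + 0.1·0.3000) ≈ 0.9520
After 'pass': P(supplier A) = 0.15·0.9520 / (0.15·0.9520 + 0.9·0.0480) ≈ 0.7677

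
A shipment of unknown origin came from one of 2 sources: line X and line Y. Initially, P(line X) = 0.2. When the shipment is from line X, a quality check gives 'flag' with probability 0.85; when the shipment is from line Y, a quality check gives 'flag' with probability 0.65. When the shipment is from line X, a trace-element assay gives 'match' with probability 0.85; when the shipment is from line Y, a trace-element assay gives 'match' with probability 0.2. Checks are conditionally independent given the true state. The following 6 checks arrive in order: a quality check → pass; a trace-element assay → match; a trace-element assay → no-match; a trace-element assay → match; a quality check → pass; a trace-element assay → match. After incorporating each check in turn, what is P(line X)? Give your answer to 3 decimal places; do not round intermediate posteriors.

After a quality check='pass': P(line X) = 0.15·0.2000 / (0.15·0.2000 + 0.35·0.8000) ≈ 0.0968
After a trace-element assay='match': P(line X) = 0.85·0.0968 / (0.85·0.0968 + 0.2·0.9032) ≈ 0.3129
After a trace-element assay='no-match': P(line X) = 0.15·0.3129 / (0.15·0.3129 + 0.8·0.6871) ≈ 0.0787
After a trace-element assay='match': P(line X) = 0.85·0.0787 / (0.85·0.0787 + 0.2·0.9213) ≈ 0.2663
After a quality check='pass': P(line X) = 0.15·0.2663 / (0.15·0.2663 + 0.35·0.7337) ≈ 0.1346
After a trace-element assay='match': P(line X) = 0.85·0.1346 / (0.85·0.1346 + 0.2·0.8654) ≈ 0.3979

0.398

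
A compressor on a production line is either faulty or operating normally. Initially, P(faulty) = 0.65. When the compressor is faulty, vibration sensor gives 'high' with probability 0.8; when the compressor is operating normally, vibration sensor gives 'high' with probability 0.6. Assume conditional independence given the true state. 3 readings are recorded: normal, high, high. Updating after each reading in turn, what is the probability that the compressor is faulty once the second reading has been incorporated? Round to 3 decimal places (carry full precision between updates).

0.553

After 'normal': P(faulty) = 0.2·0.6500 / (0.2·0.6500 + 0.4·0.3500) ≈ 0.4815
After 'high': P(faulty) = 0.8·0.4815 / (0.8·0.4815 + 0.6·0.5185) ≈ 0.5532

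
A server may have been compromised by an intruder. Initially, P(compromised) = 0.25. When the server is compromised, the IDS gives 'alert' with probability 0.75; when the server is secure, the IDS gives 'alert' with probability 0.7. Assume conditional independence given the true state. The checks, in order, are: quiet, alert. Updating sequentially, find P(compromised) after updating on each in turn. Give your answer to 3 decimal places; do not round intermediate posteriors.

0.229

After 'quiet': P(compromised) = 0.25·0.2500 / (0.25·0.2500 + 0.3·0.7500) ≈ 0.2174
After 'alert': P(compromised) = 0.75·0.2174 / (0.75·0.2174 + 0.7·0.7826) ≈ 0.2294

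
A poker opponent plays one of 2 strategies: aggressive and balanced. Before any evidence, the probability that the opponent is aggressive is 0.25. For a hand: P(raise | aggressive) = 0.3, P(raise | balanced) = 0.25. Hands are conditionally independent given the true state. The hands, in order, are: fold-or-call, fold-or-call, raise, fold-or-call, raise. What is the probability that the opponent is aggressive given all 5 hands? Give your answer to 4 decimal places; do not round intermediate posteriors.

0.2807

After 'fold-or-call': P(aggressive) = 0.7·0.2500 / (0.7·0.2500 + 0.75·0.7500) ≈ 0.2373
After 'fold-or-call': P(aggressive) = 0.7·0.2373 / (0.7·0.2373 + 0.75·0.7627) ≈ 0.2250
After 'raise': P(aggressive) = 0.3·0.2250 / (0.3·0.2250 + 0.25·0.7750) ≈ 0.2584
After 'fold-or-call': P(aggressive) = 0.7·0.2584 / (0.7·0.2584 + 0.75·0.7416) ≈ 0.2454
After 'raise': P(aggressive) = 0.3·0.2454 / (0.3·0.2454 + 0.25·0.7546) ≈ 0.2807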